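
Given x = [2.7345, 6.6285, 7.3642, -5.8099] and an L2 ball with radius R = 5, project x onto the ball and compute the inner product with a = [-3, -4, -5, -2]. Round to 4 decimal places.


Step 1: Compute ||x|| (intermediates to 6 decimals).
||x|| = sqrt(2.7345^2 + 6.6285^2 + 7.3642^2 + (-5.8099)^2) = 11.806815
Step 2: Project.
Since ||x|| > R, scale = R/||x|| = 5/11.806815 = 0.423484, proj(x) = scale * x
proj(x) = [1.158017, 2.807064, 3.118621, -2.4604]
Step 3: Dot product.
a^T * proj(x) = -3*1.158017 - 4*2.807064 - 5*3.118621 - 2*(-2.4604) = -25.3746


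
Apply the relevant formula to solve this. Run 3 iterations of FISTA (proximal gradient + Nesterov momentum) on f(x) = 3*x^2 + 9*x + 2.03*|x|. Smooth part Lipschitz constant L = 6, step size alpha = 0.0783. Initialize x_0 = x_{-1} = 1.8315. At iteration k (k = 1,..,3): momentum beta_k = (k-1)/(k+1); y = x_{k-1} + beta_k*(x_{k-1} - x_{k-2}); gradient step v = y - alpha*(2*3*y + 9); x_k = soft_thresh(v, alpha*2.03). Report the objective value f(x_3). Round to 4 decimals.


FISTA on f(x) = 3*x^2 + 9*x + 2.03*|x|
L = 6, alpha = 0.0783
Iteration 1: beta = 0.0, y = 1.8315 + 0.0*(1.8315 - 1.8315) = 1.8315
  grad(y) = 19.989, v = y - alpha*grad = 0.2664
  prox(v) = soft_thresh(0.2664, 0.1589) = 0.1074
Iteration 2: beta = 0.3333, y = 0.1074 + 0.3333*(0.1074 - 1.8315) = -0.4673
  grad(y) = 6.1963, v = y - alpha*grad = -0.9525
  prox(v) = soft_thresh(-0.9525, 0.1589) = -0.7935
Iteration 3: beta = 0.5, y = -0.7935 + 0.5*(-0.7935 - 0.1074) = -1.244
  grad(y) = 1.5362, v = y - alpha*grad = -1.3642
  prox(v) = soft_thresh(-1.3642, 0.1589) = -1.2053
f(x_3) = 3*(-1.2053)^2 + 9*(-1.2053) + 2.03*|-1.2053| = -4.0427


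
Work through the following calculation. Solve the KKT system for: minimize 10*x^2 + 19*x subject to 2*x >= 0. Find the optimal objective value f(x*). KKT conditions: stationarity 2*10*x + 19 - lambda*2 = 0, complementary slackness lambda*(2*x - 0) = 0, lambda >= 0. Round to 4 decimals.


Step 1: Try lambda = 0 (constraint inactive).
x_unc = -19/(2*10) = -0.95
Check: 2*-0.95 = -1.9 < 0 -- violated!
Step 2: Constraint must be active: 2*x = 0
x* = 0/2 = 0.0
lambda = (2*10*0.0 + 19)/2 = 9.5
Step 3: Compute optimal value.
f(x*) = 10*0.0^2 + 19*0.0 = 0.0


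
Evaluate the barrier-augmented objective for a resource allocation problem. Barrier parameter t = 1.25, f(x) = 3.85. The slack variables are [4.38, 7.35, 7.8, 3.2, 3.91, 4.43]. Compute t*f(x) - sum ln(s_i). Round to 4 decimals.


Step 1: Compute log-barrier.
ln values: [1.477, 1.9947, 2.0541, 1.1632, 1.3635, 1.4884]
phi = -(1.477 + 1.9947 + 2.0541 + 1.1632 + 1.3635 + 1.4884) = -9.541
Step 2: Compute augmented objective.
t*f(x) = 1.25*3.85 = 4.8125
Total = 4.8125 - 9.541 = -4.7285


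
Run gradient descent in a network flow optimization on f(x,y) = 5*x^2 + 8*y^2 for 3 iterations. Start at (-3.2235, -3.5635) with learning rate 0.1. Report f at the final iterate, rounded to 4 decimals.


Gradient descent on f(x,y) = 5*x^2 + 8*y^2.
Starting point: (-3.2235, -3.5635), alpha = 0.1
Step 1: grad_x = 2*5*-3.2235 = -32.235, grad_y = 2*8*-3.5635 = -57.016
  x_1 = -3.2235 - 0.1*-32.235 = 0.0
  y_1 = -3.5635 - 0.1*-57.016 = 2.1381
Step 2: grad_x = 2*5*0.0 = 0.0, grad_y = 2*8*2.1381 = 34.2096
  x_2 = 0.0 - 0.1*0.0 = 0.0
  y_2 = 2.1381 - 0.1*34.2096 = -1.2829
Step 3: grad_x = 2*5*0.0 = 0.0, grad_y = 2*8*-1.2829 = -20.5258
  x_3 = 0.0 - 0.1*0.0 = 0.0
  y_3 = -1.2829 - 0.1*-20.5258 = 0.7697
f(0.0, 0.7697) = 5*0.0^2 + 8*0.7697^2 = 4.7397


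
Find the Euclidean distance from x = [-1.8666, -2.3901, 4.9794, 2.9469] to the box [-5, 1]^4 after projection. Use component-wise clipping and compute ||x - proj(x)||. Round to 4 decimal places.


Project each component onto [-5, 1].
clip(-1.8666) = -1.8666, clip(-2.3901) = -2.3901, clip(4.9794) = 1.0, clip(2.9469) = 1.0
Projection = [-1.8666, -2.3901, 1.0, 1.0]
Squared diffs: [0.0, 0.0, 15.8356, 3.7904]
Distance = sqrt(19.626) = 4.4301


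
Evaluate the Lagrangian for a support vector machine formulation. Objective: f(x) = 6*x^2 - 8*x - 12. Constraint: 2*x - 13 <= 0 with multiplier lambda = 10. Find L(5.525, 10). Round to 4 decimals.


Step 1: Evaluate f(x).
f(5.525) = 6*5.525^2 - 8*5.525 - 12 = 126.9538
Step 2: Evaluate g(x).
g(5.525) = 2*5.525 - 13 = -1.95
Step 3: Compute Lagrangian.
L = 126.9538 + 10*-1.95 = 107.4538


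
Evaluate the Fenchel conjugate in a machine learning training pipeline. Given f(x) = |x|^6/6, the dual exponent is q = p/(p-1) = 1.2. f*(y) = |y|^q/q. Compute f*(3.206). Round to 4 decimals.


The conjugate exponent q satisfies 1/p + 1/q = 1.
p = 6, so q = 6/(6 - 1) = 1.2
|y|^q = 3.206^1.2 = 4.0472
f*(3.206) = 4.0472 / 1.2 = 3.3727


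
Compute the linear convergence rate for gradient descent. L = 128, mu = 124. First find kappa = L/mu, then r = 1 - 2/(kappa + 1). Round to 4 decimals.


Step 1: Compute the condition number.
kappa = L/mu = 128/124 = 1.0323
Step 2: Compute the convergence rate.
r = 1 - 2/(kappa + 1) = 1 - 2*mu/(L + mu) = (L - mu)/(L + mu) = 4/252 = 0.0159


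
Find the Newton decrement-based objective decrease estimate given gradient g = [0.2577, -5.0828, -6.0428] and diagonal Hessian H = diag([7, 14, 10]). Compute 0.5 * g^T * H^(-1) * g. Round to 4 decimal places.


Step 1: H is diagonal, so H^(-1) * g = [0.0368, -0.3631, -0.6043].
Step 2: g^T H^(-1) g = sum_i g_i^2 / H_ii
  = (0.2577)^2/7 + (-5.0828)^2/14 + (-6.0428)^2/10
  = 0.0095 + 1.8453 + 3.6515 = 5.5064
Step 3: Objective decrease = 0.5 * g^T H^(-1) g = 2.7532


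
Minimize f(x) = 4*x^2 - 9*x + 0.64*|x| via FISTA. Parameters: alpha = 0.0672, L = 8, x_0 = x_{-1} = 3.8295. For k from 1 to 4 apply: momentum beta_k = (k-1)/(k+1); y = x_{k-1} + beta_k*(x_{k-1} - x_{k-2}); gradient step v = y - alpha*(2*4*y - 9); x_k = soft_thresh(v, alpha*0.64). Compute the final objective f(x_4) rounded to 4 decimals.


FISTA on f(x) = 4*x^2 - 9*x + 0.64*|x|
L = 8, alpha = 0.0672
Iteration 1: beta = 0.0, y = 3.8295 + 0.0*(3.8295 - 3.8295) = 3.8295
  grad(y) = 21.636, v = y - alpha*grad = 2.3756
  prox(v) = soft_thresh(2.3756, 0.043) = 2.3326
Iteration 2: beta = 0.3333, y = 2.3326 + 0.3333*(2.3326 - 3.8295) = 1.8336
  grad(y) = 5.6686, v = y - alpha*grad = 1.4526
  prox(v) = soft_thresh(1.4526, 0.043) = 1.4096
Iteration 3: beta = 0.5, y = 1.4096 + 0.5*(1.4096 - 2.3326) = 0.9482
  grad(y) = -1.4146, v = y - alpha*grad = 1.0432
  prox(v) = soft_thresh(1.0432, 0.043) = 1.0002
Iteration 4: beta = 0.6, y = 1.0002 + 0.6*(1.0002 - 1.4096) = 0.7546
  grad(y) = -2.9633, v = y - alpha*grad = 0.9537
  prox(v) = soft_thresh(0.9537, 0.043) = 0.9107
f(x_4) = 4*0.9107^2 - 9*0.9107 + 0.64*|0.9107| = -4.296


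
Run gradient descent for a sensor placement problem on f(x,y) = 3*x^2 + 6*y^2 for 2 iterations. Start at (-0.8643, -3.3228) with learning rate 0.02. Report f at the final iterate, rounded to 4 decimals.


Gradient descent on f(x,y) = 3*x^2 + 6*y^2.
Starting point: (-0.8643, -3.3228), alpha = 0.02
Step 1: grad_x = 2*3*-0.8643 = -5.1858, grad_y = 2*6*-3.3228 = -39.8736
  x_1 = -0.8643 - 0.02*-5.1858 = -0.7606
  y_1 = -3.3228 - 0.02*-39.8736 = -2.5253
Step 2: grad_x = 2*3*-0.7606 = -4.5635, grad_y = 2*6*-2.5253 = -30.3039
  x_2 = -0.7606 - 0.02*-4.5635 = -0.6693
  y_2 = -2.5253 - 0.02*-30.3039 = -1.9192
f(-0.6693, -1.9192) = 3*(-0.6693)^2 + 6*(-1.9192)^2 = 23.4451


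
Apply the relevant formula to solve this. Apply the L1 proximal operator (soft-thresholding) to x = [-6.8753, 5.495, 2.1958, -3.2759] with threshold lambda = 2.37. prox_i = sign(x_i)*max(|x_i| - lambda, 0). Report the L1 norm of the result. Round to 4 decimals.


Soft-thresholding with lambda = 2.37:
prox(-6.8753) = sign(-6.8753)*max(|-6.8753| - 2.37, 0) = -4.5053
prox(5.495) = sign(5.495)*max(|5.495| - 2.37, 0) = 3.125
prox(2.1958) = sign(2.1958)*max(|2.1958| - 2.37, 0) = 0.0
prox(-3.2759) = sign(-3.2759)*max(|-3.2759| - 2.37, 0) = -0.9059
prox(x) = [-4.5053, 3.125, 0.0, -0.9059]
||prox(x)||_1 = 4.5053 + 3.125 + 0.0 + 0.9059 = 8.5362


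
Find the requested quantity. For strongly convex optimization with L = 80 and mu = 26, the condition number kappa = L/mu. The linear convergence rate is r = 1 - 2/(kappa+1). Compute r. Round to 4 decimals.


Step 1: Compute the condition number.
kappa = L/mu = 80/26 = 3.0769
Step 2: Compute the convergence rate.
r = 1 - 2/(kappa + 1) = 1 - 2*mu/(L + mu) = (L - mu)/(L + mu) = 54/106 = 0.5094


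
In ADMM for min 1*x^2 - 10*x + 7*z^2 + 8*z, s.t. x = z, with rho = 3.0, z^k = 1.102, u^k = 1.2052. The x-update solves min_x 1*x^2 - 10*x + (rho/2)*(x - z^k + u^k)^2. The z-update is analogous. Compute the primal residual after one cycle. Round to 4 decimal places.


ADMM iteration with rho = 3.0, z^k = 1.102, u^k = 1.2052
Step 1: x-update.
Minimize 1*x^2 - 10*x + (3.0/2)*(x - 1.102 + 1.2052)^2
FOC: (2*1 + 3.0)*x = 10 + 3.0*(1.102 - 1.2052)
x^{k+1} = 1.9381
Step 2: z-update.
Minimize 7*z^2 + 8*z + (3.0/2)*(1.9381 - z + 1.2052)^2
FOC: (2*7 + 3.0)*z = -8 + 3.0*(1.9381 + 1.2052)
z^{k+1} = 0.0841
Step 3: u-update.
u^{k+1} = 1.2052 + 1.9381 - 0.0841 = 3.0592
Step 4: Primal residual = |1.9381 - 0.0841| = 1.854


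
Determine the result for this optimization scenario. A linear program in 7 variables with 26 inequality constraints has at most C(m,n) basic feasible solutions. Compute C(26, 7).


Each vertex corresponds to some choice of n active constraints out of m, so the number of vertices is at most C(m, n) = m! / (n!(m-n)!).
m = 26, n = 7
Numerator: 26 * 25 * 24 * 23 * 22 * 21 * 20
Denominator: 7! = 5040
C(26, 7) = 657800


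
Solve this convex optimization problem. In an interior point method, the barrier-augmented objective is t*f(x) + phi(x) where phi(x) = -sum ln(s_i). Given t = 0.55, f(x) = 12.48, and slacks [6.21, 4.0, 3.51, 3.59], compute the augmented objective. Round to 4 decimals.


Step 1: Compute log-barrier.
ln values: [1.8262, 1.3863, 1.2556, 1.2782]
phi = -(1.8262 + 1.3863 + 1.2556 + 1.2782) = -5.7462
Step 2: Compute augmented objective.
t*f(x) = 0.55*12.48 = 6.864
Total = 6.864 - 5.7462 = 1.1178


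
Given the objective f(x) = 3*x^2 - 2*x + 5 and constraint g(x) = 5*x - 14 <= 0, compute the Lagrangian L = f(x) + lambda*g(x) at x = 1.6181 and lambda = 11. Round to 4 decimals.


Step 1: Evaluate f(x).
f(1.6181) = 3*1.6181^2 - 2*1.6181 + 5 = 9.6185
Step 2: Evaluate g(x).
g(1.6181) = 5*1.6181 - 14 = -5.9095
Step 3: Compute Lagrangian.
L = 9.6185 + 11*-5.9095 = -55.386


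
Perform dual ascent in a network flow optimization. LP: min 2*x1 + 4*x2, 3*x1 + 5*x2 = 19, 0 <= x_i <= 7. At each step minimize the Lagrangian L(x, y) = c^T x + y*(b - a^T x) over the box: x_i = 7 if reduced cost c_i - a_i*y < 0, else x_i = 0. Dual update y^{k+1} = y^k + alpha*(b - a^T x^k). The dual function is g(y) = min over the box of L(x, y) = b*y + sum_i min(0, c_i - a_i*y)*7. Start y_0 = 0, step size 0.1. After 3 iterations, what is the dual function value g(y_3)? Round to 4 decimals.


Dual ascent for LP: min 2*x1 + 4*x2, 3*x1 + 5*x2 = 19, 0 <= x_i <= 7
Step 1: y^k = 0.0, reduced costs: (2.0, 4.0)
  x^k = (0.0, 0.0), subgradient = b - a^T x = 19.0
  y^{k+1} = 0.0 + 0.1*19.0 = 1.9
Step 2: y^k = 1.9, reduced costs: (-3.7, -5.5)
  x^k = (7.0, 7.0), subgradient = b - a^T x = -37.0
  y^{k+1} = 1.9 + 0.1*-37.0 = -1.8
Step 3: y^k = -1.8, reduced costs: (7.4, 13.0)
  x^k = (0.0, 0.0), subgradient = b - a^T x = 19.0
  y^{k+1} = -1.8 + 0.1*19.0 = 0.1
Dual objective at y_3 = 0.1: reduced costs (1.7, 3.5), box minimizer x = (0.0, 0.0)
g(y_3) = b*y + (c1 - a1*y)*x1 + (c2 - a2*y)*x2 = 19*0.1 + 1.7*0.0 + 3.5*0.0 = 1.9 + 0.0 + 0.0 = 1.9


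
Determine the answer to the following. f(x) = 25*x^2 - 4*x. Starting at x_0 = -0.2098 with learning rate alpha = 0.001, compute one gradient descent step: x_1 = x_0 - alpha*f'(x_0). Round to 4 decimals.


We compute the gradient at x_0 and apply the update.
f'(x) = 50*x - 4
f'(-0.2098) = 50*-0.2098 - 4 = -14.49
x_1 = -0.2098 - 0.001*-14.49 = -0.1953


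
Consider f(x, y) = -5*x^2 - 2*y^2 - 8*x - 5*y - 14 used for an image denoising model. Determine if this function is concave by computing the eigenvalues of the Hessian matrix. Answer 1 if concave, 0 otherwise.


The Hessian of f(x,y) = -5*x^2 - 2*y^2 - 8*x - 5*y - 14 is:
H = [[-10, 0], [0, -4]]
Trace = -10 - 4 = -14
Determinant = -10*-4 - (0)^2 = 40
Discriminant = (-14)^2 - 4*40 = 36.0
Eigenvalues: lambda_1 = -10.0, lambda_2 = -4.0
The function is concave.

1


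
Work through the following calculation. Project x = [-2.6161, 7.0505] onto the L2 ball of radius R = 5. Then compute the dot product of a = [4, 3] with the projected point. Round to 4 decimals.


Step 1: Compute ||x|| (intermediates to 6 decimals).
||x|| = sqrt((-2.6161)^2 + 7.0505^2) = 7.520208
Step 2: Project.
Since ||x|| > R, scale = R/||x|| = 5/7.520208 = 0.664875, proj(x) = scale * x
proj(x) = [-1.739379, 4.687701]
Step 3: Dot product.
a^T * proj(x) = 4*(-1.739379) + 3*4.687701 = 7.1056


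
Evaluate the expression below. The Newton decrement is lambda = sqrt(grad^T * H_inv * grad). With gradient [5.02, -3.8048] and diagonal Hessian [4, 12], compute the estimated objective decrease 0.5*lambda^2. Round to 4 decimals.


Step 1: H is diagonal, so H^(-1) * g = [1.255, -0.3171].
Step 2: g^T H^(-1) g = sum_i g_i^2 / H_ii
  = (5.02)^2/4 + (-3.8048)^2/12
  = 6.3001 + 1.2064 = 7.5065
Step 3: Objective decrease = 0.5 * g^T H^(-1) g = 3.7532


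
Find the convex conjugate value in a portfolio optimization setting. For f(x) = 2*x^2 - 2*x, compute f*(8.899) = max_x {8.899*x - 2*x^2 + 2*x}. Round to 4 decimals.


f*(y) = sup_x {y*x - a*x^2 - b*x} = sup_x {(y-b)*x - a*x^2}
FOC: (y - b) - 2a*x = 0 => x* = (y - b)/(2a)
x* = (8.899 + 2)/(2*2) = 2.7248
f*(8.899) = (y-b)^2/(4a) = (8.899 + 2)^2/(4*2)
= 118.7882/8 = 14.8485


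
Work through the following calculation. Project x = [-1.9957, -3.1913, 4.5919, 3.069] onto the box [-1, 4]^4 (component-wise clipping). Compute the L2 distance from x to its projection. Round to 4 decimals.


Project each component onto [-1, 4].
clip(-1.9957) = -1.0, clip(-3.1913) = -1.0, clip(4.5919) = 4.0, clip(3.069) = 3.069
Projection = [-1.0, -1.0, 4.0, 3.069]
Squared diffs: [0.9914, 4.8018, 0.3503, 0.0]
Distance = sqrt(6.1435) = 2.4786


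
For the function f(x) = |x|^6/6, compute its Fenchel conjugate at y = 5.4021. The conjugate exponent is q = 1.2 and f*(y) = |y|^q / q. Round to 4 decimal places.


The conjugate exponent q satisfies 1/p + 1/q = 1.
p = 6, so q = 6/(6 - 1) = 1.2
|y|^q = 5.4021^1.2 = 7.5696
f*(5.4021) = 7.5696 / 1.2 = 6.308


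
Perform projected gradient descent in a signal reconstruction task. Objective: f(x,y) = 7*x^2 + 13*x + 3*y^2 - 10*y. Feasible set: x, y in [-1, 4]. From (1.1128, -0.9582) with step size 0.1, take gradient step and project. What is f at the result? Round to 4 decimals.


Step 1: Compute gradient at (1.1128, -0.9582).
grad_x = 2*7*1.1128 + 13 = 28.5792
grad_y = 2*3*-0.9582 - 10 = -15.7492
Step 2: Gradient step.
x_raw = 1.1128 - 0.1*28.5792 = -1.7451
y_raw = -0.9582 - 0.1*-15.7492 = 0.6167
Step 3: Project onto [-1, 4].
x_proj = clip(-1.7451) = -1.0
y_proj = clip(0.6167) = 0.6167
Step 4: Evaluate f.
f(-1.0, 0.6167) = -11.0262


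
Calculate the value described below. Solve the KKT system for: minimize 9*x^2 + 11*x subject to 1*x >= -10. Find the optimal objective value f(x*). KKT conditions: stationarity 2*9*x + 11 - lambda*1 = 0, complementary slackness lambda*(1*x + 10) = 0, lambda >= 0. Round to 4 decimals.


Step 1: Try lambda = 0 (constraint inactive).
Stationarity: 2*9*x + 11 = 0
x* = -11/(2*9) = -11/18 = -0.6111 (rounded; the exact value -11/18 is used below)
Check constraint: 1*-0.6111 = -0.6111 >= -10 -- satisfied.
Step 2: Compute optimal value.
f(x*) = 9*(-11/18)^2 + 11*(-11/18) = -3.3611


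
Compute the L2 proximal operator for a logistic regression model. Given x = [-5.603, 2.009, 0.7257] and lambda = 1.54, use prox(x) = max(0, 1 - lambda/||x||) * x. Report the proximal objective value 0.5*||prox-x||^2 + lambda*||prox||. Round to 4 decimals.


Step 1: Compute ||x||.
||x|| = 5.9964
Step 2: Compute scaling factor.
scale = max(0, 1 - 1.54/5.9964) = 0.7432
Step 3: prox(x) = [-4.164, 1.493, 0.5393]
||prox(x)|| = 4.4564
Step 4: Proximal objective.
0.5*||prox-x||^2 = 1.1858
lambda*||prox|| = 6.8629
Total = 8.0486


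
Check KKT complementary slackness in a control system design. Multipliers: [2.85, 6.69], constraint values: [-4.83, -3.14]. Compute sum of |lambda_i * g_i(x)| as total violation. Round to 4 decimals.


KKT complementary slackness check:
lambda_1 * g_1 = 2.85 * -4.83 = -13.7655
lambda_2 * g_2 = 6.69 * -3.14 = -21.0066
Total violation = 13.7655 + 21.0066 = 34.7721


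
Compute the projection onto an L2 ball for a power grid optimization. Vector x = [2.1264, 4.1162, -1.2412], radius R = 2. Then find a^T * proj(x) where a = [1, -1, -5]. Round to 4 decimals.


Step 1: Compute ||x|| (intermediates to 6 decimals).
||x|| = sqrt(2.1264^2 + 4.1162^2 + (-1.2412)^2) = 4.79638
Step 2: Project.
Since ||x|| > R, scale = R/||x|| = 2/4.79638 = 0.416981, proj(x) = scale * x
proj(x) = [0.886668, 1.716377, -0.517557]
Step 3: Dot product.
a^T * proj(x) = 1*0.886668 - 1*1.716377 - 5*(-0.517557) = 1.7581


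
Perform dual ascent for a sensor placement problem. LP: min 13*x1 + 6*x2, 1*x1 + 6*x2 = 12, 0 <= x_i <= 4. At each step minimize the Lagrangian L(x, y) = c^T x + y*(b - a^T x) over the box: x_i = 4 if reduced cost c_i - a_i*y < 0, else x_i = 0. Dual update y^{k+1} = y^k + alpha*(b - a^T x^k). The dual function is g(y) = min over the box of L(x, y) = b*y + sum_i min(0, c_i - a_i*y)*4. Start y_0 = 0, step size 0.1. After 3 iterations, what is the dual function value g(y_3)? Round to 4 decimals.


Dual ascent for LP: min 13*x1 + 6*x2, 1*x1 + 6*x2 = 12, 0 <= x_i <= 4
Step 1: y^k = 0.0, reduced costs: (13.0, 6.0)
  x^k = (0.0, 0.0), subgradient = b - a^T x = 12.0
  y^{k+1} = 0.0 + 0.1*12.0 = 1.2
Step 2: y^k = 1.2, reduced costs: (11.8, -1.2)
  x^k = (0.0, 4.0), subgradient = b - a^T x = -12.0
  y^{k+1} = 1.2 + 0.1*-12.0 = -0.0
Step 3: y^k = -0.0, reduced costs: (13.0, 6.0)
  x^k = (0.0, 0.0), subgradient = b - a^T x = 12.0
  y^{k+1} = -0.0 + 0.1*12.0 = 1.2
Dual objective at y_3 = 1.2: reduced costs (11.8, -1.2), box minimizer x = (0.0, 4.0)
g(y_3) = b*y + (c1 - a1*y)*x1 + (c2 - a2*y)*x2 = 12*1.2 + 11.8*0.0 + (-1.2)*4.0 = 14.4 + 0.0 - 4.8 = 9.6


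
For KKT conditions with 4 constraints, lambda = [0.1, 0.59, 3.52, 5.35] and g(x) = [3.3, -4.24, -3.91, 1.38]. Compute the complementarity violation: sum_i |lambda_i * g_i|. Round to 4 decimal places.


KKT complementary slackness check:
lambda_1 * g_1 = 0.1 * 3.3 = 0.33
lambda_2 * g_2 = 0.59 * -4.24 = -2.5016
lambda_3 * g_3 = 3.52 * -3.91 = -13.7632
lambda_4 * g_4 = 5.35 * 1.38 = 7.383
Total violation = 0.33 + 2.5016 + 13.7632 + 7.383 = 23.9778


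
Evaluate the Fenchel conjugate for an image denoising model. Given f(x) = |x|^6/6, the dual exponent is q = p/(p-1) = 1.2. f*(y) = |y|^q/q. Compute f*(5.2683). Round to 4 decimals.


The conjugate exponent q satisfies 1/p + 1/q = 1.
p = 6, so q = 6/(6 - 1) = 1.2
|y|^q = 5.2683^1.2 = 7.3452
f*(5.2683) = 7.3452 / 1.2 = 6.121


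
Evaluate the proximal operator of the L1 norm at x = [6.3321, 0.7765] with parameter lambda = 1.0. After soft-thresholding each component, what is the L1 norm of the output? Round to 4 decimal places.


Soft-thresholding with lambda = 1.0:
prox(6.3321) = sign(6.3321)*max(|6.3321| - 1.0, 0) = 5.3321
prox(0.7765) = sign(0.7765)*max(|0.7765| - 1.0, 0) = 0.0
prox(x) = [5.3321, 0.0]
||prox(x)||_1 = 5.3321 + 0.0 = 5.3321


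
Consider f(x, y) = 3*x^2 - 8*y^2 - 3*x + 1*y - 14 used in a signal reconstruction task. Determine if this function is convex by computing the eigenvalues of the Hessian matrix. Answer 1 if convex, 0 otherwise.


The Hessian of f(x,y) = 3*x^2 - 8*y^2 - 3*x + 1*y - 14 is:
H = [[6, 0], [0, -16]]
Trace = 6 - 16 = -10
Determinant = 6*-16 - (0)^2 = -96
Discriminant = (-10)^2 - 4*-96 = 484.0
Eigenvalues: lambda_1 = -16.0, lambda_2 = 6.0
The function is not convex.

0


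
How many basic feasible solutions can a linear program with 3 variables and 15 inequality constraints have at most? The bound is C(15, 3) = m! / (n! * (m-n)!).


Each vertex corresponds to some choice of n active constraints out of m, so the number of vertices is at most C(m, n) = m! / (n!(m-n)!).
m = 15, n = 3
Numerator: 15 * 14 * 13
Denominator: 3! = 6
C(15, 3) = 455


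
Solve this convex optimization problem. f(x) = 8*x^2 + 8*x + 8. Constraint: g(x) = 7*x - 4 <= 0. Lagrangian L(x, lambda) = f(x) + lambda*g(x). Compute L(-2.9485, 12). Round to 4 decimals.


Step 1: Evaluate f(x).
f(-2.9485) = 8*(-2.9485)^2 + 8*(-2.9485) + 8 = 53.9612
Step 2: Evaluate g(x).
g(-2.9485) = 7*-2.9485 - 4 = -24.6395
Step 3: Compute Lagrangian.
L = 53.9612 + 12*-24.6395 = -241.7128


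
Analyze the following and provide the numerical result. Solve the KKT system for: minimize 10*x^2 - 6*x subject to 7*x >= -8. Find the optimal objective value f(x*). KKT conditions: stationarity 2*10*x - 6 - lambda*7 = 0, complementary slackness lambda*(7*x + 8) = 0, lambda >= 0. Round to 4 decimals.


Step 1: Try lambda = 0 (constraint inactive).
Stationarity: 2*10*x - 6 = 0
x* = 6/(2*10) = 0.3
Check constraint: 7*0.3 = 2.1 >= -8 -- satisfied.
Step 2: Compute optimal value.
f(x*) = 10*0.3^2 - 6*0.3 = -0.9


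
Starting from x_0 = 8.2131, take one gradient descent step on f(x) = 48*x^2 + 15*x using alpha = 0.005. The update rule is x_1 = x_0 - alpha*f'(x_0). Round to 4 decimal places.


We compute the gradient at x_0 and apply the update.
f'(x) = 96*x + 15
f'(8.2131) = 96*8.2131 + 15 = 803.4576
x_1 = 8.2131 - 0.005*803.4576 = 4.1958


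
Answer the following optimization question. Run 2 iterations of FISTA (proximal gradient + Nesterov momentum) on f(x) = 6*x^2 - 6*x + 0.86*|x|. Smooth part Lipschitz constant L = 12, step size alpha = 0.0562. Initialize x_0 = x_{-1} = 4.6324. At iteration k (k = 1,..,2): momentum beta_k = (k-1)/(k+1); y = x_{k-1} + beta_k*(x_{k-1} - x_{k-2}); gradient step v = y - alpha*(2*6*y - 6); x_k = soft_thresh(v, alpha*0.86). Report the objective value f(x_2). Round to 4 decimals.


FISTA on f(x) = 6*x^2 - 6*x + 0.86*|x|
L = 12, alpha = 0.0562
Iteration 1: beta = 0.0, y = 4.6324 + 0.0*(4.6324 - 4.6324) = 4.6324
  grad(y) = 49.5888, v = y - alpha*grad = 1.8455
  prox(v) = soft_thresh(1.8455, 0.0483) = 1.7972
Iteration 2: beta = 0.3333, y = 1.7972 + 0.3333*(1.7972 - 4.6324) = 0.8521
  grad(y) = 4.2252, v = y - alpha*grad = 0.6146
  prox(v) = soft_thresh(0.6146, 0.0483) = 0.5663
f(x_2) = 6*0.5663^2 - 6*0.5663 + 0.86*|0.5663| = -0.9866


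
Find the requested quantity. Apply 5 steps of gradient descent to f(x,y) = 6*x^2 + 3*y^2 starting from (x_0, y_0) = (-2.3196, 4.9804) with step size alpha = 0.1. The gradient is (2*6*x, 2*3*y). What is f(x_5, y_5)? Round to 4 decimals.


Gradient descent on f(x,y) = 6*x^2 + 3*y^2.
Starting point: (-2.3196, 4.9804), alpha = 0.1
Step 1: grad_x = 2*6*-2.3196 = -27.8352, grad_y = 2*3*4.9804 = 29.8824
  x_1 = -2.3196 - 0.1*-27.8352 = 0.4639
  y_1 = 4.9804 - 0.1*29.8824 = 1.9922
Step 2: grad_x = 2*6*0.4639 = 5.567, grad_y = 2*3*1.9922 = 11.953
  x_2 = 0.4639 - 0.1*5.567 = -0.0928
  y_2 = 1.9922 - 0.1*11.953 = 0.7969
Step 3: grad_x = 2*6*-0.0928 = -1.1134, grad_y = 2*3*0.7969 = 4.7812
  x_3 = -0.0928 - 0.1*-1.1134 = 0.0186
  y_3 = 0.7969 - 0.1*4.7812 = 0.3187
Step 4: grad_x = 2*6*0.0186 = 0.2227, grad_y = 2*3*0.3187 = 1.9125
  x_4 = 0.0186 - 0.1*0.2227 = -0.0037
  y_4 = 0.3187 - 0.1*1.9125 = 0.1275
Step 5: grad_x = 2*6*-0.0037 = -0.0445, grad_y = 2*3*0.1275 = 0.765
  x_5 = -0.0037 - 0.1*-0.0445 = 0.0007
  y_5 = 0.1275 - 0.1*0.765 = 0.051
f(0.0007, 0.051) = 6*0.0007^2 + 3*0.051^2 = 0.0078


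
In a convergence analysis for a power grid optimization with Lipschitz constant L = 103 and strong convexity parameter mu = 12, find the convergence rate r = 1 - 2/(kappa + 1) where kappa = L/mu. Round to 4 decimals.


Step 1: Compute the condition number.
kappa = L/mu = 103/12 = 8.5833
Step 2: Compute the convergence rate.
r = 1 - 2/(kappa + 1) = 1 - 2*mu/(L + mu) = (L - mu)/(L + mu) = 91/115 = 0.7913


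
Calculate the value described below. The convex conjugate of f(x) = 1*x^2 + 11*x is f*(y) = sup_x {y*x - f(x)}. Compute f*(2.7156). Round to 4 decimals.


f*(y) = sup_x {y*x - a*x^2 - b*x} = sup_x {(y-b)*x - a*x^2}
FOC: (y - b) - 2a*x = 0 => x* = (y - b)/(2a)
x* = (2.7156 - 11)/(2*1) = -4.1422
f*(2.7156) = (y-b)^2/(4a) = (2.7156 - 11)^2/(4*1)
= 68.6313/4 = 17.1578


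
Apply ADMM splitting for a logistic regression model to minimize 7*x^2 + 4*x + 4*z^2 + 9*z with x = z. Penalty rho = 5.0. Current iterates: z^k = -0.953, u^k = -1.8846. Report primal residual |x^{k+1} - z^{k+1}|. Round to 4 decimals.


ADMM iteration with rho = 5.0, z^k = -0.953, u^k = -1.8846
Step 1: x-update.
Minimize 7*x^2 + 4*x + (5.0/2)*(x + 0.953 - 1.8846)^2
FOC: (2*7 + 5.0)*x = -4 + 5.0*(-0.953 + 1.8846)
x^{k+1} = 0.0346
Step 2: z-update.
Minimize 4*z^2 + 9*z + (5.0/2)*(0.0346 - z - 1.8846)^2
FOC: (2*4 + 5.0)*z = -9 + 5.0*(0.0346 - 1.8846)
z^{k+1} = -1.4038
Step 3: u-update.
u^{k+1} = -1.8846 + 0.0346 + 1.4038 = -0.4461
Step 4: Primal residual = |0.0346 + 1.4038| = 1.4385


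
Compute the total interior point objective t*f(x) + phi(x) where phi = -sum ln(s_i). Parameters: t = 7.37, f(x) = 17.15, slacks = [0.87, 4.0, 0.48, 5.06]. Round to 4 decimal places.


Step 1: Compute log-barrier.
ln values: [-0.1393, 1.3863, -0.734, 1.6214]
phi = -(-0.1393 + 1.3863 - 0.734 + 1.6214) = -2.1344
Step 2: Compute augmented objective.
t*f(x) = 7.37*17.15 = 126.3955
Total = 126.3955 - 2.1344 = 124.2611


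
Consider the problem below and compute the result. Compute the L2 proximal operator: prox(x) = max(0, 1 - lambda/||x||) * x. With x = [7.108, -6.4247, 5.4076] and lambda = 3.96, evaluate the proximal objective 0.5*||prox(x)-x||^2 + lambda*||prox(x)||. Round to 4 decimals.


Step 1: Compute ||x||.
||x|| = 11.0019
Step 2: Compute scaling factor.
scale = max(0, 1 - 3.96/11.0019) = 0.6401
Step 3: prox(x) = [4.5496, -4.1122, 3.4612]
||prox(x)|| = 7.0419
Step 4: Proximal objective.
0.5*||prox-x||^2 = 7.8408
lambda*||prox|| = 27.8859
Total = 35.7269


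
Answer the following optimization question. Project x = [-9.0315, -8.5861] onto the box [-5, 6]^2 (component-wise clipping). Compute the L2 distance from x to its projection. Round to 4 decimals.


Project each component onto [-5, 6].
clip(-9.0315) = -5.0, clip(-8.5861) = -5.0
Projection = [-5.0, -5.0]
Squared diffs: [16.253, 12.8601]
Distance = sqrt(29.1131) = 5.3957


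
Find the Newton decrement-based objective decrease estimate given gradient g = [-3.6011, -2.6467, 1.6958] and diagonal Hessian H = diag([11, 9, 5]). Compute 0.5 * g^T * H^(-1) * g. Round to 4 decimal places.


Step 1: H is diagonal, so H^(-1) * g = [-0.3274, -0.2941, 0.3392].
Step 2: g^T H^(-1) g = sum_i g_i^2 / H_ii
  = (-3.6011)^2/11 + (-2.6467)^2/9 + (1.6958)^2/5
  = 1.1789 + 0.7783 + 0.5751 = 2.5324
Step 3: Objective decrease = 0.5 * g^T H^(-1) g = 1.2662


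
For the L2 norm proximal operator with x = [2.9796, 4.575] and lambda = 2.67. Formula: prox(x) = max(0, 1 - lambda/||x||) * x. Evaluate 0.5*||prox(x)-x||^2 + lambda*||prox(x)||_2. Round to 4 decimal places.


Step 1: Compute ||x||.
||x|| = 5.4597
Step 2: Compute scaling factor.
scale = max(0, 1 - 2.67/5.4597) = 0.511
Step 3: prox(x) = [1.5225, 2.3377]
||prox(x)|| = 2.7897
Step 4: Proximal objective.
0.5*||prox-x||^2 = 3.5645
lambda*||prox|| = 7.4485
Total = 11.013


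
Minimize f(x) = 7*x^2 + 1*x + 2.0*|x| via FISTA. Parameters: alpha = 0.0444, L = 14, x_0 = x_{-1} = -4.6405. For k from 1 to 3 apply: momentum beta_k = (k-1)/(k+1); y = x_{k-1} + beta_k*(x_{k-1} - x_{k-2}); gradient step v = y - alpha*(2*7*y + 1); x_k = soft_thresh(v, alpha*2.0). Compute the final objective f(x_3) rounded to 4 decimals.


FISTA on f(x) = 7*x^2 + 1*x + 2.0*|x|
L = 14, alpha = 0.0444
Iteration 1: beta = 0.0, y = -4.6405 + 0.0*(-4.6405 + 4.6405) = -4.6405
  grad(y) = -63.967, v = y - alpha*grad = -1.8004
  prox(v) = soft_thresh(-1.8004, 0.0888) = -1.7116
Iteration 2: beta = 0.3333, y = -1.7116 + 0.3333*(-1.7116 + 4.6405) = -0.7353
  grad(y) = -9.2936, v = y - alpha*grad = -0.3226
  prox(v) = soft_thresh(-0.3226, 0.0888) = -0.2338
Iteration 3: beta = 0.5, y = -0.2338 + 0.5*(-0.2338 + 1.7116) = 0.5051
  grad(y) = 8.0707, v = y - alpha*grad = 0.1467
  prox(v) = soft_thresh(0.1467, 0.0888) = 0.0579
f(x_3) = 7*0.0579^2 + 1*0.0579 + 2.0*|0.0579| = 0.1972


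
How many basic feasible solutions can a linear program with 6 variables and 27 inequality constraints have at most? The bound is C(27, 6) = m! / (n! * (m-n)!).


Each vertex corresponds to some choice of n active constraints out of m, so the number of vertices is at most C(m, n) = m! / (n!(m-n)!).
m = 27, n = 6
Numerator: 27 * 26 * 25 * 24 * 23 * 22
Denominator: 6! = 720
C(27, 6) = 296010


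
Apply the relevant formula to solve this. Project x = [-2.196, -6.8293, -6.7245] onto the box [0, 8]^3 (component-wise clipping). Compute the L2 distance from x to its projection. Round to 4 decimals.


Project each component onto [0, 8].
clip(-2.196) = 0.0, clip(-6.8293) = 0.0, clip(-6.7245) = 0.0
Projection = [0.0, 0.0, 0.0]
Squared diffs: [4.8224, 46.6393, 45.2189]
Distance = sqrt(96.6806) = 9.8326


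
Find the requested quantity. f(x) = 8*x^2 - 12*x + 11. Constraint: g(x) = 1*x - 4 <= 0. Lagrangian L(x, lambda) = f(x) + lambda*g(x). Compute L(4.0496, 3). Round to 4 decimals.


Step 1: Evaluate f(x).
f(4.0496) = 8*4.0496^2 - 12*4.0496 + 11 = 93.5989
Step 2: Evaluate g(x).
g(4.0496) = 1*4.0496 - 4 = 0.0496
Step 3: Compute Lagrangian.
L = 93.5989 + 3*0.0496 = 93.7477


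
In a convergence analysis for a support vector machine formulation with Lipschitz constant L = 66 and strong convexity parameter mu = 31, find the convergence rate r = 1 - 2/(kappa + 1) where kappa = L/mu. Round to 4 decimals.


Step 1: Compute the condition number.
kappa = L/mu = 66/31 = 2.129
Step 2: Compute the convergence rate.
r = 1 - 2/(kappa + 1) = 1 - 2*mu/(L + mu) = (L - mu)/(L + mu) = 35/97 = 0.3608


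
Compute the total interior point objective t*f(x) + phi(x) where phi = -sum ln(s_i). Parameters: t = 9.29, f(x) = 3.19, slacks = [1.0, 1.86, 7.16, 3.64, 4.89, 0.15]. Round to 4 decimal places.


Step 1: Compute log-barrier.
ln values: [0.0, 0.6206, 1.9685, 1.292, 1.5872, -1.8971]
phi = -(0.0 + 0.6206 + 1.9685 + 1.292 + 1.5872 - 1.8971) = -3.5711
Step 2: Compute augmented objective.
t*f(x) = 9.29*3.19 = 29.6351
Total = 29.6351 - 3.5711 = 26.064


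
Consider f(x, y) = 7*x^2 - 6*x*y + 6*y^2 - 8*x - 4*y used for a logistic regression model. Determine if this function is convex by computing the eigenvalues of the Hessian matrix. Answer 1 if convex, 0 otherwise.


The Hessian of f(x,y) = 7*x^2 - 6*x*y + 6*y^2 - 8*x - 4*y is:
H = [[14, -6], [-6, 12]]
Trace = 14 + 12 = 26
Determinant = 14*12 - (-6)^2 = 132
Discriminant = (26)^2 - 4*132 = 148.0
Eigenvalues: lambda_1 = 6.9172, lambda_2 = 19.0828
The function is convex.

1


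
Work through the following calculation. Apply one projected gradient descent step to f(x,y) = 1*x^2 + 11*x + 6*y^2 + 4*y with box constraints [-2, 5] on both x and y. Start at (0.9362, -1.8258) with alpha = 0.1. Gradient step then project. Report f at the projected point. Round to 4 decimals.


Step 1: Compute gradient at (0.9362, -1.8258).
grad_x = 2*1*0.9362 + 11 = 12.8724
grad_y = 2*6*-1.8258 + 4 = -17.9096
Step 2: Gradient step.
x_raw = 0.9362 - 0.1*12.8724 = -0.351
y_raw = -1.8258 - 0.1*-17.9096 = -0.0348
Step 3: Project onto [-2, 5].
x_proj = clip(-0.351) = -0.351
y_proj = clip(-0.0348) = -0.0348
Step 4: Evaluate f.
f(-0.351, -0.0348) = -3.8703


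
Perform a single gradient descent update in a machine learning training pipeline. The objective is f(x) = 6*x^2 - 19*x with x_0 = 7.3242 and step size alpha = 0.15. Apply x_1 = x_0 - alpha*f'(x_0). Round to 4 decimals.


We compute the gradient at x_0 and apply the update.
f'(x) = 12*x - 19
f'(7.3242) = 12*7.3242 - 19 = 68.8904
x_1 = 7.3242 - 0.15*68.8904 = -3.0094


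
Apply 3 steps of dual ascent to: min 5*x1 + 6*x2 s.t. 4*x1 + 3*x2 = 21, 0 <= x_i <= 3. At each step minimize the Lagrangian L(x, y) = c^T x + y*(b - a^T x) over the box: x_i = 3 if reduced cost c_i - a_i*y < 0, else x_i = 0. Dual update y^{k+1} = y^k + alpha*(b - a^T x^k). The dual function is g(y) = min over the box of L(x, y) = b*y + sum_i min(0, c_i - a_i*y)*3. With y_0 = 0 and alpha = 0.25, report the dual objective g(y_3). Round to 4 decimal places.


Dual ascent for LP: min 5*x1 + 6*x2, 4*x1 + 3*x2 = 21, 0 <= x_i <= 3
Step 1: y^k = 0.0, reduced costs: (5.0, 6.0)
  x^k = (0.0, 0.0), subgradient = b - a^T x = 21.0
  y^{k+1} = 0.0 + 0.25*21.0 = 5.25
Step 2: y^k = 5.25, reduced costs: (-16.0, -9.75)
  x^k = (3.0, 3.0), subgradient = b - a^T x = 0.0
  y^{k+1} = 5.25 + 0.25*0.0 = 5.25
Step 3: y^k = 5.25, reduced costs: (-16.0, -9.75)
  x^k = (3.0, 3.0), subgradient = b - a^T x = 0.0
  y^{k+1} = 5.25 + 0.25*0.0 = 5.25
Dual objective at y_3 = 5.25: reduced costs (-16.0, -9.75), box minimizer x = (3.0, 3.0)
g(y_3) = b*y + (c1 - a1*y)*x1 + (c2 - a2*y)*x2 = 21*5.25 + (-16.0)*3.0 + (-9.75)*3.0 = 110.25 - 48.0 - 29.25 = 33.0


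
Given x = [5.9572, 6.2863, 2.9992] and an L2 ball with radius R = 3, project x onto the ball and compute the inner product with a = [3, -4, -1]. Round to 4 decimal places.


Step 1: Compute ||x|| (intermediates to 6 decimals).
||x|| = sqrt(5.9572^2 + 6.2863^2 + 2.9992^2) = 9.165206
Step 2: Project.
Since ||x|| > R, scale = R/||x|| = 3/9.165206 = 0.327325, proj(x) = scale * x
proj(x) = [1.94994, 2.057663, 0.981713]
Step 3: Dot product.
a^T * proj(x) = 3*1.94994 - 4*2.057663 - 1*0.981713 = -3.3625


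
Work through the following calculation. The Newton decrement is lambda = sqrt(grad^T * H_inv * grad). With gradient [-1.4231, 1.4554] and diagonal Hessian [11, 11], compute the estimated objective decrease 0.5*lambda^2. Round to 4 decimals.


Step 1: H is diagonal, so H^(-1) * g = [-0.1294, 0.1323].
Step 2: g^T H^(-1) g = sum_i g_i^2 / H_ii
  = (-1.4231)^2/11 + (1.4554)^2/11
  = 0.1841 + 0.1926 = 0.3767
Step 3: Objective decrease = 0.5 * g^T H^(-1) g = 0.1883


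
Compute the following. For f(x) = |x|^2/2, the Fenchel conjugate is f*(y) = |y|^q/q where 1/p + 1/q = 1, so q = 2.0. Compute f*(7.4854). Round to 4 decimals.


The conjugate exponent q satisfies 1/p + 1/q = 1.
p = 2, so q = 2/(2 - 1) = 2.0
|y|^q = 7.4854^2.0 = 56.0312
f*(7.4854) = 56.0312 / 2.0 = 28.0156


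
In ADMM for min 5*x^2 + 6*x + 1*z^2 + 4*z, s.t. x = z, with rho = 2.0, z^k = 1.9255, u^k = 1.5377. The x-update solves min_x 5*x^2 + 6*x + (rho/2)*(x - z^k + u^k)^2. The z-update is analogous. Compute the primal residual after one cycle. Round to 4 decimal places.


ADMM iteration with rho = 2.0, z^k = 1.9255, u^k = 1.5377
Step 1: x-update.
Minimize 5*x^2 + 6*x + (2.0/2)*(x - 1.9255 + 1.5377)^2
FOC: (2*5 + 2.0)*x = -6 + 2.0*(1.9255 - 1.5377)
x^{k+1} = -0.4354
Step 2: z-update.
Minimize 1*z^2 + 4*z + (2.0/2)*(-0.4354 - z + 1.5377)^2
FOC: (2*1 + 2.0)*z = -4 + 2.0*(-0.4354 + 1.5377)
z^{k+1} = -0.4488
Step 3: u-update.
u^{k+1} = 1.5377 - 0.4354 + 0.4488 = 1.5512
Step 4: Primal residual = |-0.4354 + 0.4488| = 0.0135


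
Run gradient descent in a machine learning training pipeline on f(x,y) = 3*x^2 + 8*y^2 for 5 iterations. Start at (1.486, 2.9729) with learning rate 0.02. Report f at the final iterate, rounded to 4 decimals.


Gradient descent on f(x,y) = 3*x^2 + 8*y^2.
Starting point: (1.486, 2.9729), alpha = 0.02
Step 1: grad_x = 2*3*1.486 = 8.916, grad_y = 2*8*2.9729 = 47.5664
  x_1 = 1.486 - 0.02*8.916 = 1.3077
  y_1 = 2.9729 - 0.02*47.5664 = 2.0216
Step 2: grad_x = 2*3*1.3077 = 7.8461, grad_y = 2*8*2.0216 = 32.3452
  x_2 = 1.3077 - 0.02*7.8461 = 1.1508
  y_2 = 2.0216 - 0.02*32.3452 = 1.3747
Step 3: grad_x = 2*3*1.1508 = 6.9046, grad_y = 2*8*1.3747 = 21.9947
  x_3 = 1.1508 - 0.02*6.9046 = 1.0127
  y_3 = 1.3747 - 0.02*21.9947 = 0.9348
Step 4: grad_x = 2*3*1.0127 = 6.076, grad_y = 2*8*0.9348 = 14.9564
  x_4 = 1.0127 - 0.02*6.076 = 0.8911
  y_4 = 0.9348 - 0.02*14.9564 = 0.6356
Step 5: grad_x = 2*3*0.8911 = 5.3469, grad_y = 2*8*0.6356 = 10.1704
  x_5 = 0.8911 - 0.02*5.3469 = 0.7842
  y_5 = 0.6356 - 0.02*10.1704 = 0.4322
f(0.7842, 0.4322) = 3*0.7842^2 + 8*0.4322^2 = 3.3396


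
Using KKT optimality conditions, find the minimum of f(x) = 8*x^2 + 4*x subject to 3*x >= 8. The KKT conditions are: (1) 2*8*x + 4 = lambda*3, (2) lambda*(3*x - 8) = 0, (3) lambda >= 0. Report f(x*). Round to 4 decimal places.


Step 1: Try lambda = 0 (constraint inactive).
x_unc = -4/(2*8) = -0.25
Check: 3*-0.25 = -0.75 < 8 -- violated!
Step 2: Constraint must be active: 3*x = 8
x* = 8/3 = 2.6667 (rounded; the exact value 8/3 is used below)
lambda = (2*8*(8/3) + 4)/3 = 15.5556
Step 3: Compute optimal value.
f(x*) = 8*(8/3)^2 + 4*(8/3) = 67.5556


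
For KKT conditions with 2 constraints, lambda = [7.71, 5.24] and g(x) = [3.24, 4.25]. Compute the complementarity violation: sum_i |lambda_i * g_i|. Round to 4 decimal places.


KKT complementary slackness check:
lambda_1 * g_1 = 7.71 * 3.24 = 24.9804
lambda_2 * g_2 = 5.24 * 4.25 = 22.27
Total violation = 24.9804 + 22.27 = 47.2504


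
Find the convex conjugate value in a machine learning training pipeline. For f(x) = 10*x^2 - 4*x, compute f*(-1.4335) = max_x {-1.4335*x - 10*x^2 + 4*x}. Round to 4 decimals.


f*(y) = sup_x {y*x - a*x^2 - b*x} = sup_x {(y-b)*x - a*x^2}
FOC: (y - b) - 2a*x = 0 => x* = (y - b)/(2a)
x* = (-1.4335 + 4)/(2*10) = 0.1283
f*(-1.4335) = (y-b)^2/(4a) = (-1.4335 + 4)^2/(4*10)
= 6.5869/40 = 0.1647


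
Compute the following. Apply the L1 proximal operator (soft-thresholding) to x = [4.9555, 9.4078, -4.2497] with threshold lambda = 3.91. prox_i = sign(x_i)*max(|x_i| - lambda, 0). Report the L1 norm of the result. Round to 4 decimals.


Soft-thresholding with lambda = 3.91:
prox(4.9555) = sign(4.9555)*max(|4.9555| - 3.91, 0) = 1.0455
prox(9.4078) = sign(9.4078)*max(|9.4078| - 3.91, 0) = 5.4978
prox(-4.2497) = sign(-4.2497)*max(|-4.2497| - 3.91, 0) = -0.3397
prox(x) = [1.0455, 5.4978, -0.3397]
||prox(x)||_1 = 1.0455 + 5.4978 + 0.3397 = 6.883


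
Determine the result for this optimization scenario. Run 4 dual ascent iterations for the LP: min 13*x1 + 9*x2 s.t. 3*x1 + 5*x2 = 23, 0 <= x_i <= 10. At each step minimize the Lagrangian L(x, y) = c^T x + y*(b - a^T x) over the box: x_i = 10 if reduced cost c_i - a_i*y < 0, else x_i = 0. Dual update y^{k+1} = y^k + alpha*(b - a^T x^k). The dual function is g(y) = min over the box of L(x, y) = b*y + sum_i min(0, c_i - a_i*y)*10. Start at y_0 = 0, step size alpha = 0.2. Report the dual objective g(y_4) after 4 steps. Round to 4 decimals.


Dual ascent for LP: min 13*x1 + 9*x2, 3*x1 + 5*x2 = 23, 0 <= x_i <= 10
Step 1: y^k = 0.0, reduced costs: (13.0, 9.0)
  x^k = (0.0, 0.0), subgradient = b - a^T x = 23.0
  y^{k+1} = 0.0 + 0.2*23.0 = 4.6
Step 2: y^k = 4.6, reduced costs: (-0.8, -14.0)
  x^k = (10.0, 10.0), subgradient = b - a^T x = -57.0
  y^{k+1} = 4.6 + 0.2*-57.0 = -6.8
Step 3: y^k = -6.8, reduced costs: (33.4, 43.0)
  x^k = (0.0, 0.0), subgradient = b - a^T x = 23.0
  y^{k+1} = -6.8 + 0.2*23.0 = -2.2
Step 4: y^k = -2.2, reduced costs: (19.6, 20.0)
  x^k = (0.0, 0.0), subgradient = b - a^T x = 23.0
  y^{k+1} = -2.2 + 0.2*23.0 = 2.4
Dual objective at y_4 = 2.4: reduced costs (5.8, -3.0), box minimizer x = (0.0, 10.0)
g(y_4) = b*y + (c1 - a1*y)*x1 + (c2 - a2*y)*x2 = 23*2.4 + 5.8*0.0 + (-3.0)*10.0 = 55.2 + 0.0 - 30.0 = 25.2


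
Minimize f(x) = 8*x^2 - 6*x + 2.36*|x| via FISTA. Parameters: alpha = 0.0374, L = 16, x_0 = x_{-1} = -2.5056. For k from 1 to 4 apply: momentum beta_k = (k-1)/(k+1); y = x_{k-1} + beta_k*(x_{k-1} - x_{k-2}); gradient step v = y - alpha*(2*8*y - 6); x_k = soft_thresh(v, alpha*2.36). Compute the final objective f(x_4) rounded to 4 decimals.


FISTA on f(x) = 8*x^2 - 6*x + 2.36*|x|
L = 16, alpha = 0.0374
Iteration 1: beta = 0.0, y = -2.5056 + 0.0*(-2.5056 + 2.5056) = -2.5056
  grad(y) = -46.0896, v = y - alpha*grad = -0.7818
  prox(v) = soft_thresh(-0.7818, 0.0883) = -0.6936
Iteration 2: beta = 0.3333, y = -0.6936 + 0.3333*(-0.6936 + 2.5056) = -0.0896
  grad(y) = -7.4333, v = y - alpha*grad = 0.1884
  prox(v) = soft_thresh(0.1884, 0.0883) = 0.1002
Iteration 3: beta = 0.5, y = 0.1002 + 0.5*(0.1002 + 0.6936) = 0.497
  grad(y) = 1.9525, v = y - alpha*grad = 0.424
  prox(v) = soft_thresh(0.424, 0.0883) = 0.3357
Iteration 4: beta = 0.6, y = 0.3357 + 0.6*(0.3357 - 0.1002) = 0.4771
  grad(y) = 1.6335, v = y - alpha*grad = 0.416
  prox(v) = soft_thresh(0.416, 0.0883) = 0.3277
f(x_4) = 8*0.3277^2 - 6*0.3277 + 2.36*|0.3277| = -0.3337
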